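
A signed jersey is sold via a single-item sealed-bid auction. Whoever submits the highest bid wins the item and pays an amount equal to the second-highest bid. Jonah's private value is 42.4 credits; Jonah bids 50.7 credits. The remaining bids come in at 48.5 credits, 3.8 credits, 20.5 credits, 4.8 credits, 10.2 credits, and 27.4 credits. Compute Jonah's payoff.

Highest competing bid: 48.5 credits.
Jonah's bid 50.7 credits is the highest overall, so Jonah wins and pays the second-highest bid, 48.5 credits.
Payoff = value − price = 42.4 credits − 48.5 credits = -6.1 credits.
Overbidding won the item at a price above value — truthful bidding would have avoided this loss.

Payoff = -6.1 credits.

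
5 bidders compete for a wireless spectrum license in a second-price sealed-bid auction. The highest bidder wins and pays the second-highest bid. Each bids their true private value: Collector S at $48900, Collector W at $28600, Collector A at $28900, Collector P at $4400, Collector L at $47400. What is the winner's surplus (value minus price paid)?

Sorted high to low: Collector S $48900, then Collector L $47400, then Collector A $28900, then Collector W $28600, then Collector P $4400.
Collector S wins with the top bid and pays the second-highest, $47400.
Surplus = $48900 − $47400 = $1500.

Surplus = $1500.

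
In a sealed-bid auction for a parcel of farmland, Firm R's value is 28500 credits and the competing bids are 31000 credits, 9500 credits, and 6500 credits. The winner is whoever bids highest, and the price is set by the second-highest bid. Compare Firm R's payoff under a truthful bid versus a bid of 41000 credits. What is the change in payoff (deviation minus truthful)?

The highest competing bid is 31000 credits.
Bidding truthfully at 28500 credits: the top bid is 31000 credits (a rival), so Firm R loses. Payoff = 0 credits.
Bidding 41000 credits: Firm R has the top bid, wins, and pays the second-highest bid 31000 credits. Payoff = 28500 credits − 31000 credits = -2500 credits.
Change = -2500 credits − 0 credits = -2500 credits.

Change in payoff: -2500 credits.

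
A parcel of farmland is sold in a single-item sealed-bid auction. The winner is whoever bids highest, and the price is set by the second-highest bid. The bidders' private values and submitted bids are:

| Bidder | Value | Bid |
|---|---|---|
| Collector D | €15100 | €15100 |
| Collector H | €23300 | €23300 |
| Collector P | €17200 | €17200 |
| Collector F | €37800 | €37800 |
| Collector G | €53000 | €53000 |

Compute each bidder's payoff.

Sorted high to low: Collector G €53000 > Collector F €37800 > Collector H €23300 > Collector P €17200 > Collector D €15100.
Collector G has the top bid and wins; the price is the second-highest bid, €37800.
Collector G's payoff = €53000 − €37800 = €15200. All other bidders lose, so their payoff is 0.

Collector D €0, Collector H €0, Collector P €0, Collector F €0, Collector G €15200.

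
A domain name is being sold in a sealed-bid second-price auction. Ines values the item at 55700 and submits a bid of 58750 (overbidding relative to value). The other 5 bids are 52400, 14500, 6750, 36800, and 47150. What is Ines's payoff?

Highest competing bid: 52400.
Ines's bid 58750 is the highest overall, so Ines wins and pays the second-highest bid, 52400.
Payoff = value − price = 55700 − 52400 = 3300.

Ines's payoff: 3300.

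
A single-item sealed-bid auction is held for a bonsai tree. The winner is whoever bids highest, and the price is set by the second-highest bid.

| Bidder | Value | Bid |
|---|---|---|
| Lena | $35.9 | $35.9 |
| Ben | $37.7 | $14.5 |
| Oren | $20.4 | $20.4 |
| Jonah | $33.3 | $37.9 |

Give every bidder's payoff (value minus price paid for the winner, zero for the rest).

Bids in descending order: Jonah $37.9 > Lena $35.9 > Oren $20.4 > Ben $14.5.
Jonah has the top bid and wins; the price is the second-highest bid, $35.9.
Jonah's payoff = $33.3 − $35.9 = -$2.6. All other bidders lose, so their payoff is 0.

Payoffs: Lena $0.0, Ben $0.0, Oren $0.0, Jonah -$2.6.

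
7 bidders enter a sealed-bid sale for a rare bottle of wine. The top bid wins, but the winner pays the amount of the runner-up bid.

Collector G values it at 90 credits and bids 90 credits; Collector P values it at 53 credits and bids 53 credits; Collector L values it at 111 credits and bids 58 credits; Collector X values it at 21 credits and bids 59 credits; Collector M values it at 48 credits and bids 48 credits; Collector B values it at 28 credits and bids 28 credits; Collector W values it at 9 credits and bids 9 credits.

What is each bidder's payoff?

Ordered from highest: Collector G 90 credits; Collector X 59 credits; Collector L 58 credits; Collector P 53 credits; Collector M 48 credits; Collector B 28 credits; Collector W 9 credits.
Collector G has the top bid and wins; the price is the second-highest bid, 59 credits.
Collector G's payoff = 90 credits − 59 credits = 31 credits. All other bidders lose, so their payoff is 0.

Payoffs: Collector G 31 credits, Collector P 0 credits, Collector L 0 credits, Collector X 0 credits, Collector M 0 credits, Collector B 0 credits, Collector W 0 credits.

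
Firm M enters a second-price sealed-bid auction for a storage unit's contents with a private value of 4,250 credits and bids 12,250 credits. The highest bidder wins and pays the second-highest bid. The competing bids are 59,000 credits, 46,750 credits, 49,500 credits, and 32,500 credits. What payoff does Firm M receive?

0 credits

Highest competing bid: 59,000 credits.
Firm M's bid 12,250 credits is not the highest, so Firm M loses, pays nothing, and earns zero payoff.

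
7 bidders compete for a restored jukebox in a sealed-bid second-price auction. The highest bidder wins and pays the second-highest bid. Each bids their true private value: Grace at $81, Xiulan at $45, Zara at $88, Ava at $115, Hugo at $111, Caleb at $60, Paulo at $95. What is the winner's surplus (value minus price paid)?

$4

Ranking the bids: Ava $115, then Hugo $111, then Paulo $95, then Zara $88, then Grace $81, then Caleb $60, then Xiulan $45.
Ava wins with the top bid and pays the second-highest, $111.
Surplus = $115 − $111 = $4.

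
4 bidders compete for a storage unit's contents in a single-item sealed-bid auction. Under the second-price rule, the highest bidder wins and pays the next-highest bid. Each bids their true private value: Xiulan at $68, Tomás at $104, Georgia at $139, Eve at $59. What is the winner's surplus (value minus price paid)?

$35

Sorted high to low: Georgia $139; Tomás $104; Xiulan $68; Eve $59.
Georgia wins with the top bid and pays the second-highest, $104.
Surplus = $139 − $104 = $35.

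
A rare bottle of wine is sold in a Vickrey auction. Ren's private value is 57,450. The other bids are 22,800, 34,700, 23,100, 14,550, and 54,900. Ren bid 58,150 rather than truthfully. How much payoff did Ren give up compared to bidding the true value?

The highest competing bid is 54,900.
Bidding truthfully at 57,450: Ren has the top bid, wins, and pays the second-highest bid 54,900. Payoff = 57,450 − 54,900 = 2,550.
Bidding 58,150: Ren has the top bid, wins, and pays the second-highest bid 54,900. Payoff = 57,450 − 54,900 = 2,550.
Regret = truthful payoff − actual payoff = 2,550 − 2,550 = 0.

Regret: 0.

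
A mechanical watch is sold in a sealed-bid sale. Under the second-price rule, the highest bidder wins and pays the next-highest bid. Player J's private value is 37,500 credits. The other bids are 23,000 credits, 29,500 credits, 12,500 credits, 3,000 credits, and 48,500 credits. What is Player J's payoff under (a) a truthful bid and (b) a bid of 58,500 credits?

(a) 0 credits  (b) -11,000 credits

The highest competing bid is 48,500 credits.
Bidding truthfully at 37,500 credits: the top bid is 48,500 credits (a rival), so Player J loses. Payoff = 0 credits.
Bidding 58,500 credits: Player J has the top bid, wins, and pays the second-highest bid 48,500 credits. Payoff = 37,500 credits − 48,500 credits = -11,000 credits.
This is the dominant-strategy logic: truthful bidding weakly beats any alternative.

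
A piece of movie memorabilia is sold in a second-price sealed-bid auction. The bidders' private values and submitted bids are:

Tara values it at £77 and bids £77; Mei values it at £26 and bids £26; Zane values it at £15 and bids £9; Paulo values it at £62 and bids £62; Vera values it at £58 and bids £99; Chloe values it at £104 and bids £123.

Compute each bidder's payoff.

Tara £0, Mei £0, Zane £0, Paulo £0, Vera £0, Chloe £5.

Bids in descending order: Chloe £123; Vera £99; Tara £77; Paulo £62; Mei £26; Zane £9.
Chloe has the top bid and wins; the price is the second-highest bid, £99.
Chloe's payoff = £104 − £99 = £5. All other bidders lose, so their payoff is 0.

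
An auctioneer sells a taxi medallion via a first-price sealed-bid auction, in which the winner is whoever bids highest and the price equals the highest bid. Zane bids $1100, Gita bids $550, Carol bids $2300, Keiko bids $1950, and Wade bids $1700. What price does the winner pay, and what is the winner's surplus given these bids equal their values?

Ordered from highest: Carol $2300, then Keiko $1950, then Wade $1700, then Zane $1100, then Gita $550.
Carol is the highest bidder, so Carol wins.
Under the first-price rule, the price is the highest bid: $2300.
Surplus = $2300 − $2300 = $0.

The winner pays $2300 for a surplus of $0.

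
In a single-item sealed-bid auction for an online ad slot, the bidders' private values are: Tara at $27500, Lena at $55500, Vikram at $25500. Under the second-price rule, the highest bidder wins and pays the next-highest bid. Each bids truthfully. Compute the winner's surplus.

Surplus = $28000.

Sorted high to low: Lena $55500; Tara $27500; Vikram $25500.
Lena wins with the top bid and pays the second-highest, $27500.
Surplus = $55500 − $27500 = $28000.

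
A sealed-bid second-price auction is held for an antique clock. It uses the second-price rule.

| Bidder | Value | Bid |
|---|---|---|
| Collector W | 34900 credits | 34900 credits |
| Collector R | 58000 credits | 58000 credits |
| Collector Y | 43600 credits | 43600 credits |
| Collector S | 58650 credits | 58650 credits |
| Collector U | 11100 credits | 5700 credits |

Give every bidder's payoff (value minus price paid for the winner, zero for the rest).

Collector W 0 credits, Collector R 0 credits, Collector Y 0 credits, Collector S 650 credits, Collector U 0 credits.

Bids in descending order: Collector S 58650 credits; Collector R 58000 credits; Collector Y 43600 credits; Collector W 34900 credits; Collector U 5700 credits.
Collector S has the top bid and wins; the price is the second-highest bid, 58000 credits.
Collector S's payoff = 58650 credits − 58000 credits = 650 credits. All other bidders lose, so their payoff is 0.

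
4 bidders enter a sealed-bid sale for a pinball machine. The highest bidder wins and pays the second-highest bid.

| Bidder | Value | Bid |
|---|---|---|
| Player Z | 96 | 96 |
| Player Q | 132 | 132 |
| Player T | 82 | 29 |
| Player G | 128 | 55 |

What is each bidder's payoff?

Payoffs: Player Z 0, Player Q 36, Player T 0, Player G 0.

Ordered from highest: Player Q 132 > Player Z 96 > Player G 55 > Player T 29.
Player Q has the top bid and wins; the price is the second-highest bid, 96.
Player Q's payoff = 132 − 96 = 36. All other bidders lose, so their payoff is 0.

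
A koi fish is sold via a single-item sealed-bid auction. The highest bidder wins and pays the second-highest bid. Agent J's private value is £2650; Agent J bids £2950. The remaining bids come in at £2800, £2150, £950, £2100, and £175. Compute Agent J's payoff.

Payoff = -£150.

Highest competing bid: £2800.
Agent J's bid £2950 is the highest overall, so Agent J wins and pays the second-highest bid, £2800.
Payoff = value − price = £2650 − £2800 = -£150.
Overbidding won the item at a price above value — truthful bidding would have avoided this loss.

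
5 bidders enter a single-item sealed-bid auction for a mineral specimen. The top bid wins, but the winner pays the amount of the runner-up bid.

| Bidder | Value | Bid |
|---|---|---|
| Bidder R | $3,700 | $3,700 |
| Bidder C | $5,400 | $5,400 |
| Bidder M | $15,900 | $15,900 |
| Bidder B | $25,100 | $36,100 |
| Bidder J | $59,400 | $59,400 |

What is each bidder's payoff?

Ranking the bids: Bidder J $59,400 > Bidder B $36,100 > Bidder M $15,900 > Bidder C $5,400 > Bidder R $3,700.
Bidder J has the top bid and wins; the price is the second-highest bid, $36,100.
Bidder J's payoff = $59,400 − $36,100 = $23,300. All other bidders lose, so their payoff is 0.

Payoffs: Bidder R $0, Bidder C $0, Bidder M $0, Bidder B $0, Bidder J $23,300.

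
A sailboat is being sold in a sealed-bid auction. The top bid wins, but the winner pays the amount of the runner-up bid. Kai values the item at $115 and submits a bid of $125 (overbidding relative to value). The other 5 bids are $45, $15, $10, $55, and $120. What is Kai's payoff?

Kai's payoff: -$5.

Highest competing bid: $120.
Kai's bid $125 is the highest overall, so Kai wins and pays the second-highest bid, $120.
Payoff = value − price = $115 − $120 = -$5.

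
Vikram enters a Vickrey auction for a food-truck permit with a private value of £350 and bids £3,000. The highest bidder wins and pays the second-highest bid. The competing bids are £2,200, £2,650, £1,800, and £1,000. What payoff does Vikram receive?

Payoff = -£2,300.

Highest competing bid: £2,650.
Vikram's bid £3,000 is the highest overall, so Vikram wins and pays the second-highest bid, £2,650.
Payoff = value − price = £350 − £2,650 = -£2,300.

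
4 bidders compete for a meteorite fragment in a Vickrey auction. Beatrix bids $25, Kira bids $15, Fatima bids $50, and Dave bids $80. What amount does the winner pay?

Sorted high to low: Dave $80 > Fatima $50 > Beatrix $25 > Kira $15.
Dave has the highest bid, so Dave wins.
The second-highest bid is $50, so that is what Dave pays.

Price paid: $50.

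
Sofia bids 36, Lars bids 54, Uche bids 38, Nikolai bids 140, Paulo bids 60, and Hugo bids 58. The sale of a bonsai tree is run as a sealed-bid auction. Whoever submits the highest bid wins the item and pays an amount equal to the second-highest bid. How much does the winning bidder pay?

60

Sorted high to low: Nikolai 140, then Paulo 60, then Hugo 58, then Lars 54, then Uche 38, then Sofia 36.
Nikolai has the highest bid, so Nikolai wins.
The second-highest bid is 60, so that is what Nikolai pays.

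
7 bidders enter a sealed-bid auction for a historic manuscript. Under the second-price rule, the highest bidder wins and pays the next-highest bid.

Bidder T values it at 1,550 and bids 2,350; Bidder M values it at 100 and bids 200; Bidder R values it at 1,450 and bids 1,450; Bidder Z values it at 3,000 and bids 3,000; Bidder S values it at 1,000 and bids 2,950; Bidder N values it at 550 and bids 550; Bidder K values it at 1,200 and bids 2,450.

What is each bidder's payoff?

Bidder T 0, Bidder M 0, Bidder R 0, Bidder Z 50, Bidder S 0, Bidder N 0, Bidder K 0.

Bids in descending order: Bidder Z 3,000; Bidder S 2,950; Bidder K 2,450; Bidder T 2,350; Bidder R 1,450; Bidder N 550; Bidder M 200.
Bidder Z has the top bid and wins; the price is the second-highest bid, 2,950.
Bidder Z's payoff = 3,000 − 2,950 = 50. All other bidders lose, so their payoff is 0.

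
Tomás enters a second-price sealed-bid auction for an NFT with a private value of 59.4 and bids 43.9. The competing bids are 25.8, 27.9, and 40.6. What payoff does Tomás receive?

18.8

Highest competing bid: 40.6.
Tomás's bid 43.9 is the highest overall, so Tomás wins and pays the second-highest bid, 40.6.
Payoff = value − price = 59.4 − 40.6 = 18.8.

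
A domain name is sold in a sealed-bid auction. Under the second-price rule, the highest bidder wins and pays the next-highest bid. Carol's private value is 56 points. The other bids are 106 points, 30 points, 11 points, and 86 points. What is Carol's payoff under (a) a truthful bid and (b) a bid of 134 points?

The highest competing bid is 106 points.
Bidding truthfully at 56 points: the top bid is 106 points (a rival), so Carol loses. Payoff = 0 points.
Bidding 134 points: Carol has the top bid, wins, and pays the second-highest bid 106 points. Payoff = 56 points − 106 points = -50 points.

(a) 0 points  (b) -50 points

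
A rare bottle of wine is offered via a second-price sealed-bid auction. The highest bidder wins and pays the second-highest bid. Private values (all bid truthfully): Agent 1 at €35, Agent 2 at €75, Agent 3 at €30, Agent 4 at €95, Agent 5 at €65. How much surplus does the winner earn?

€20

Ordered from highest: Agent 4 €95 > Agent 2 €75 > Agent 5 €65 > Agent 1 €35 > Agent 3 €30.
Agent 4 wins with the top bid and pays the second-highest, €75.
Surplus = €95 − €75 = €20.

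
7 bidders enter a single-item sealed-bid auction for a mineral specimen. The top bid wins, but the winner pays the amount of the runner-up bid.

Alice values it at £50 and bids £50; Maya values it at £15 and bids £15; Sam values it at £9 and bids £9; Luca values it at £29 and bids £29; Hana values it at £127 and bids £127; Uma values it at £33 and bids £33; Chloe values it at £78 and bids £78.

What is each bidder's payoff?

Payoffs: Alice £0, Maya £0, Sam £0, Luca £0, Hana £49, Uma £0, Chloe £0.

Ranking the bids: Hana £127 > Chloe £78 > Alice £50 > Uma £33 > Luca £29 > Maya £15 > Sam £9.
Hana has the top bid and wins; the price is the second-highest bid, £78.
Hana's payoff = £127 − £78 = £49. All other bidders lose, so their payoff is 0.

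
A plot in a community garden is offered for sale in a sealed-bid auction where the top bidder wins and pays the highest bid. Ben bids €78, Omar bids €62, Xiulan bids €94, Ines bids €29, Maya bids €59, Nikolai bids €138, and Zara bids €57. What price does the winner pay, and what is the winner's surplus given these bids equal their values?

The winner pays €138 for a surplus of €0.

Sorted high to low: Nikolai €138 > Xiulan €94 > Ben €78 > Omar €62 > Maya €59 > Zara €57 > Ines €29.
Nikolai is the highest bidder, so Nikolai wins.
Under the first-price rule, the price is the highest bid: €138.
Surplus = €138 − €138 = €0.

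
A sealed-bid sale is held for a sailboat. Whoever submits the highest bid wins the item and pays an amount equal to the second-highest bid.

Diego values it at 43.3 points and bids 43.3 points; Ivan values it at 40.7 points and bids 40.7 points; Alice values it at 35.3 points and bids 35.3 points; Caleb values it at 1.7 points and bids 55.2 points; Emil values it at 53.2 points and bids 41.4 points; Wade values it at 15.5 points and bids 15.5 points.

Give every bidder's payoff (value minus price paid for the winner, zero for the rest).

Bids in descending order: Caleb 55.2 points; Diego 43.3 points; Emil 41.4 points; Ivan 40.7 points; Alice 35.3 points; Wade 15.5 points.
Caleb has the top bid and wins; the price is the second-highest bid, 43.3 points.
Caleb's payoff = 1.7 points − 43.3 points = -41.6 points. All other bidders lose, so their payoff is 0.

Payoffs: Diego 0.0 points, Ivan 0.0 points, Alice 0.0 points, Caleb -41.6 points, Emil 0.0 points, Wade 0.0 points.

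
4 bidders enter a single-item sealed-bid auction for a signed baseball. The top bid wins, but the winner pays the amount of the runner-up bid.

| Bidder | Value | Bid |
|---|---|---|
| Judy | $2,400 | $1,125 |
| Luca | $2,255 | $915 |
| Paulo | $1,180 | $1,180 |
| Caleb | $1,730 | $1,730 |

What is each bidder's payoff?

Judy $0, Luca $0, Paulo $0, Caleb $550.

Sorted high to low: Caleb $1,730; Paulo $1,180; Judy $1,125; Luca $915.
Caleb has the top bid and wins; the price is the second-highest bid, $1,180.
Caleb's payoff = $1,730 − $1,180 = $550. All other bidders lose, so their payoff is 0.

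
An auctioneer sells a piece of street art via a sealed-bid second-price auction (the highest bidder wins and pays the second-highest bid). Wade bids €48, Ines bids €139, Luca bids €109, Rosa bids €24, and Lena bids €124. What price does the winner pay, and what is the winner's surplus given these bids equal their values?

Price €124; surplus €15.

Sorted high to low: Ines €139 > Lena €124 > Luca €109 > Wade €48 > Rosa €24.
Ines is the highest bidder, so Ines wins.
Under the second-price rule, the price is the second-highest bid: €124.
Surplus = €139 − €124 = €15.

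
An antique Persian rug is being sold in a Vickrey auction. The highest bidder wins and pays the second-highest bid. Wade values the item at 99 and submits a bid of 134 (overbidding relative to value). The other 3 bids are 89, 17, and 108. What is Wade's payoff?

-9

Highest competing bid: 108.
Wade's bid 134 is the highest overall, so Wade wins and pays the second-highest bid, 108.
Payoff = value − price = 99 − 108 = -9.
Overbidding won the item at a price above value — truthful bidding would have avoided this loss.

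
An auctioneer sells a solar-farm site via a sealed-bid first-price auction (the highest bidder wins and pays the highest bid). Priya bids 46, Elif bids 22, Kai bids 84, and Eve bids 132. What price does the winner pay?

Bids in descending order: Eve 132; Kai 84; Priya 46; Elif 22.
Eve is the highest bidder, so Eve wins.
Under the first-price rule, the price is the highest bid: 132.

132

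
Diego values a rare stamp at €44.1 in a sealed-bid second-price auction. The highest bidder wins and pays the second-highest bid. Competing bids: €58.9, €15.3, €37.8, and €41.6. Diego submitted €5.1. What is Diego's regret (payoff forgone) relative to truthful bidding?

The highest competing bid is €58.9.
Bidding truthfully at €44.1: the top bid is €58.9 (a rival), so Diego loses. Payoff = €0.0.
Bidding €5.1: the top bid is €58.9 (a rival), so Diego loses. Payoff = €0.0.
Regret = truthful payoff − actual payoff = €0.0 − €0.0 = €0.0.
The bid only affects whether you win, not the price — here both bids land on the same side of the top rival bid, so the deviation is payoff-neutral.

Payoff forgone: €0.0.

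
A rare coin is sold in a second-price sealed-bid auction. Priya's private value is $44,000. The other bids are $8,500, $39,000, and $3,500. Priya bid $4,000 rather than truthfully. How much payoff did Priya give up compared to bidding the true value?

Payoff forgone: $5,000.

The highest competing bid is $39,000.
Bidding truthfully at $44,000: Priya has the top bid, wins, and pays the second-highest bid $39,000. Payoff = $44,000 − $39,000 = $5,000.
Bidding $4,000: the top bid is $39,000 (a rival), so Priya loses. Payoff = $0.
Regret = truthful payoff − actual payoff = $5,000 − $0 = $5,000.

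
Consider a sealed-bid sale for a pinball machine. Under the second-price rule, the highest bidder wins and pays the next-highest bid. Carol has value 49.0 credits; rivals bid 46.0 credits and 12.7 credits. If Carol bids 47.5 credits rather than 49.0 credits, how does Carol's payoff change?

Payoff change: 0.0 credits.

The highest competing bid is 46.0 credits.
Bidding truthfully at 49.0 credits: Carol has the top bid, wins, and pays the second-highest bid 46.0 credits. Payoff = 49.0 credits − 46.0 credits = 3.0 credits.
Bidding 47.5 credits: Carol has the top bid, wins, and pays the second-highest bid 46.0 credits. Payoff = 49.0 credits − 46.0 credits = 3.0 credits.
Change = 3.0 credits − 3.0 credits = 0.0 credits.
The bid only affects whether you win, not the price — here both bids land on the same side of the top rival bid, so the deviation is payoff-neutral.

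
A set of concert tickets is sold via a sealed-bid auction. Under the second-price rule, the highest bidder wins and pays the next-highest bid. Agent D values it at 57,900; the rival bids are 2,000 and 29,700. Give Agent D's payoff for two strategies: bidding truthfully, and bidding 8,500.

(a) 28,200  (b) 0

The highest competing bid is 29,700.
Bidding truthfully at 57,900: Agent D has the top bid, wins, and pays the second-highest bid 29,700. Payoff = 57,900 − 29,700 = 28,200.
Bidding 8,500: the top bid is 29,700 (a rival), so Agent D loses. Payoff = 0.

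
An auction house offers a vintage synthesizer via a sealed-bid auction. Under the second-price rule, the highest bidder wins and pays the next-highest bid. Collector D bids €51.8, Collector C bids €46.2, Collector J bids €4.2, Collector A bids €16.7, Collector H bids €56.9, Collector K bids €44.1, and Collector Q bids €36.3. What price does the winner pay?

Ranking the bids: Collector H €56.9; Collector D €51.8; Collector C €46.2; Collector K €44.1; Collector Q €36.3; Collector A €16.7; Collector J €4.2.
Collector H has the highest bid, so Collector H wins.
The second-highest bid is €51.8, so that is what Collector H pays.

€51.8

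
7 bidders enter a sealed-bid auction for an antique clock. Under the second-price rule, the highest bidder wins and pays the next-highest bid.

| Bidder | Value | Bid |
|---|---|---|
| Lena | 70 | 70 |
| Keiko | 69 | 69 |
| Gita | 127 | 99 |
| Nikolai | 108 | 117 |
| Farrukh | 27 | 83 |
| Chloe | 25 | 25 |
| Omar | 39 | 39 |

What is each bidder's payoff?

Ranking the bids: Nikolai 117 > Gita 99 > Farrukh 83 > Lena 70 > Keiko 69 > Omar 39 > Chloe 25.
Nikolai has the top bid and wins; the price is the second-highest bid, 99.
Nikolai's payoff = 108 − 99 = 9. All other bidders lose, so their payoff is 0.

Lena 0, Keiko 0, Gita 0, Nikolai 9, Farrukh 0, Chloe 0, Omar 0.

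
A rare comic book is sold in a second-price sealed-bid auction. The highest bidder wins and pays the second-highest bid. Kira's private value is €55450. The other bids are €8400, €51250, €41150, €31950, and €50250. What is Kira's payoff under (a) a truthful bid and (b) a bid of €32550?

The highest competing bid is €51250.
Bidding truthfully at €55450: Kira has the top bid, wins, and pays the second-highest bid €51250. Payoff = €55450 − €51250 = €4200.
Bidding €32550: the top bid is €51250 (a rival), so Kira loses. Payoff = €0.

(a) €4200  (b) €0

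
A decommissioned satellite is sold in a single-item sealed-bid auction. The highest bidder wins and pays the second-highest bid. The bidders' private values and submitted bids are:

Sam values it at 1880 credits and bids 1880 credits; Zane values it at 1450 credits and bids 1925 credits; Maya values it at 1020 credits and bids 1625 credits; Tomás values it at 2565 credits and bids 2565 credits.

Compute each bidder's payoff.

Ranking the bids: Tomás 2565 credits; Zane 1925 credits; Sam 1880 credits; Maya 1625 credits.
Tomás has the top bid and wins; the price is the second-highest bid, 1925 credits.
Tomás's payoff = 2565 credits − 1925 credits = 640 credits. All other bidders lose, so their payoff is 0.

Payoffs: Sam 0 credits, Zane 0 credits, Maya 0 credits, Tomás 640 credits.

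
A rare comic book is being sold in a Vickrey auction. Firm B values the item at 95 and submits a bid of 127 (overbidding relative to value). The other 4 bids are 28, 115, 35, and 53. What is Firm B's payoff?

Highest competing bid: 115.
Firm B's bid 127 is the highest overall, so Firm B wins and pays the second-highest bid, 115.
Payoff = value − price = 95 − 115 = -20.

Payoff = -20.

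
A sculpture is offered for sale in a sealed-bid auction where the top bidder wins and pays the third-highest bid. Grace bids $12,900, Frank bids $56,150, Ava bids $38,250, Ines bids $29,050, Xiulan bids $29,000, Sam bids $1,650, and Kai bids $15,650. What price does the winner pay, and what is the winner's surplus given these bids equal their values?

Sorted high to low: Frank $56,150; Ava $38,250; Ines $29,050; Xiulan $29,000; Kai $15,650; Grace $12,900; Sam $1,650.
Frank is the highest bidder, so Frank wins.
Under the third-price rule, the price is the third-highest bid: $29,050.
Surplus = $56,150 − $29,050 = $27,100.

The winner pays $29,050 for a surplus of $27,100.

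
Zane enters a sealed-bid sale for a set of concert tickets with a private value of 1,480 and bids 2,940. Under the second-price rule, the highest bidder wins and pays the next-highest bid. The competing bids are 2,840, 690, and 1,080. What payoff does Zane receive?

Highest competing bid: 2,840.
Zane's bid 2,940 is the highest overall, so Zane wins and pays the second-highest bid, 2,840.
Payoff = value − price = 1,480 − 2,840 = -1,360.
Overbidding won the item at a price above value — truthful bidding would have avoided this loss.

-1,360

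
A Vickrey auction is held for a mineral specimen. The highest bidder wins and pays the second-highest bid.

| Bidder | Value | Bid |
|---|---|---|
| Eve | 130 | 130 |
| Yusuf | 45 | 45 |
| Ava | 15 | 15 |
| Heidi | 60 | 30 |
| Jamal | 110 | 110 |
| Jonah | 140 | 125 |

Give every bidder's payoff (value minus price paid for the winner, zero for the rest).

Ordered from highest: Eve 130 > Jonah 125 > Jamal 110 > Yusuf 45 > Heidi 30 > Ava 15.
Eve has the top bid and wins; the price is the second-highest bid, 125.
Eve's payoff = 130 − 125 = 5. All other bidders lose, so their payoff is 0.

Payoffs: Eve 5, Yusuf 0, Ava 0, Heidi 0, Jamal 0, Jonah 0.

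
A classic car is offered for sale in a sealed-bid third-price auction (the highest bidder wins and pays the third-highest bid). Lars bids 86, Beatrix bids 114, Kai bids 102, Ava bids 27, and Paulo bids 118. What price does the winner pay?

102

Sorted high to low: Paulo 118, then Beatrix 114, then Kai 102, then Lars 86, then Ava 27.
Paulo is the highest bidder, so Paulo wins.
Under the third-price rule, the price is the third-highest bid: 102.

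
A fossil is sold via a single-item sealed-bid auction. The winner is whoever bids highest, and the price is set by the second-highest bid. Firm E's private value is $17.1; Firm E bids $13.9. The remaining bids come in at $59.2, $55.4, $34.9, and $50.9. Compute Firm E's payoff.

Firm E's payoff: $0.0.

Highest competing bid: $59.2.
Firm E's bid $13.9 is not the highest, so Firm E loses, pays nothing, and earns zero payoff.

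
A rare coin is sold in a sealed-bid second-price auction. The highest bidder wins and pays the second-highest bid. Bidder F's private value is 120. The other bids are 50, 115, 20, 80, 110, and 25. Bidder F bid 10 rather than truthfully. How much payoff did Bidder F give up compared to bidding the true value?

Regret: 5.

The highest competing bid is 115.
Bidding truthfully at 120: Bidder F has the top bid, wins, and pays the second-highest bid 115. Payoff = 120 − 115 = 5.
Bidding 10: the top bid is 115 (a rival), so Bidder F loses. Payoff = 0.
Regret = truthful payoff − actual payoff = 5 − 0 = 5.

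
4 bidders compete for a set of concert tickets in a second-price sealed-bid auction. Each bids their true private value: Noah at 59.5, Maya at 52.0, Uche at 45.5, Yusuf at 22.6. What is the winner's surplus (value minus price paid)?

Ranking the bids: Noah 59.5 > Maya 52.0 > Uche 45.5 > Yusuf 22.6.
Noah wins with the top bid and pays the second-highest, 52.0.
Surplus = 59.5 − 52.0 = 7.5.

Surplus = 7.5.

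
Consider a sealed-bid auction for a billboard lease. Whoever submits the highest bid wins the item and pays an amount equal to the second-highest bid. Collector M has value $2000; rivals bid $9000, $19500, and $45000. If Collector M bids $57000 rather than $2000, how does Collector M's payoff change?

-$43000

The highest competing bid is $45000.
Bidding truthfully at $2000: the top bid is $45000 (a rival), so Collector M loses. Payoff = $0.
Bidding $57000: Collector M has the top bid, wins, and pays the second-highest bid $45000. Payoff = $2000 − $45000 = -$43000.
Change = -$43000 − $0 = -$43000.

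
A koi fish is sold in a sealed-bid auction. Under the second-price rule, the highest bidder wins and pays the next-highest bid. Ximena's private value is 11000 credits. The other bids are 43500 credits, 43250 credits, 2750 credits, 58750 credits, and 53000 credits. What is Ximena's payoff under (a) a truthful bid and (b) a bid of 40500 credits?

The highest competing bid is 58750 credits.
Bidding truthfully at 11000 credits: the top bid is 58750 credits (a rival), so Ximena loses. Payoff = 0 credits.
Bidding 40500 credits: the top bid is 58750 credits (a rival), so Ximena loses. Payoff = 0 credits.
The bid only affects whether you win, not the price — here both bids land on the same side of the top rival bid, so the deviation is payoff-neutral.

(a) 0 credits  (b) 0 credits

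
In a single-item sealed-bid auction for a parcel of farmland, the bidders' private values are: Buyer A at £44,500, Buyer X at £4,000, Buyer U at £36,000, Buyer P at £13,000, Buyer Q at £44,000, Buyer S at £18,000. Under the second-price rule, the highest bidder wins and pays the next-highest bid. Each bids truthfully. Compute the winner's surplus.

£500

Bids in descending order: Buyer A £44,500, then Buyer Q £44,000, then Buyer U £36,000, then Buyer S £18,000, then Buyer P £13,000, then Buyer X £4,000.
Buyer A wins with the top bid and pays the second-highest, £44,000.
Surplus = £44,500 − £44,000 = £500.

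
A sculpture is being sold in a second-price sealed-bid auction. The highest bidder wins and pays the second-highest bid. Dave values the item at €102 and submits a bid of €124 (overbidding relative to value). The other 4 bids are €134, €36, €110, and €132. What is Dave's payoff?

Highest competing bid: €134.
Dave's bid €124 is not the highest, so Dave loses, pays nothing, and earns zero payoff.

Payoff = €0.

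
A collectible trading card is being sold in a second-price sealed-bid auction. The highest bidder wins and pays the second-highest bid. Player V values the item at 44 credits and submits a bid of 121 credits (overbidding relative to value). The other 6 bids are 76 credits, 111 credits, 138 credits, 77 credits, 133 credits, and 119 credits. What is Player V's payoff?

Payoff = 0 credits.

Highest competing bid: 138 credits.
Player V's bid 121 credits is not the highest, so Player V loses, pays nothing, and earns zero payoff.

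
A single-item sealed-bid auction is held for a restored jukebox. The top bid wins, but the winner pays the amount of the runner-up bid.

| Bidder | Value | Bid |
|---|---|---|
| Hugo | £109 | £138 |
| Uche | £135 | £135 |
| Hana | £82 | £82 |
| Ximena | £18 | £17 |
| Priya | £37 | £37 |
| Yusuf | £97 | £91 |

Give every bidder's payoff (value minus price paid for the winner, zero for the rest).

Ordered from highest: Hugo £138, then Uche £135, then Yusuf £91, then Hana £82, then Priya £37, then Ximena £17.
Hugo has the top bid and wins; the price is the second-highest bid, £135.
Hugo's payoff = £109 − £135 = -£26. All other bidders lose, so their payoff is 0.

Hugo -£26, Uche £0, Hana £0, Ximena £0, Priya £0, Yusuf £0.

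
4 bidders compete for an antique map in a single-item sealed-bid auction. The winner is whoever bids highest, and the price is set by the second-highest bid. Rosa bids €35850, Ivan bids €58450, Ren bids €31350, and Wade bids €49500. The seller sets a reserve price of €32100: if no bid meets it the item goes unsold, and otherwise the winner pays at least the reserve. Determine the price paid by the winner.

Ranking the bids: Ivan €58450, then Wade €49500, then Rosa €35850, then Ren €31350.
Ivan has the highest bid, so Ivan wins.
The second-highest bid is €49500, which exceeds the reserve, so that sets the price.

The winner pays €49500.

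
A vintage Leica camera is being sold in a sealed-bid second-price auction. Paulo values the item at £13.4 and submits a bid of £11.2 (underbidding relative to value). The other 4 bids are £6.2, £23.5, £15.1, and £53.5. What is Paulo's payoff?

Paulo's payoff: £0.0.

Highest competing bid: £53.5.
Paulo's bid £11.2 is not the highest, so Paulo loses, pays nothing, and earns zero payoff.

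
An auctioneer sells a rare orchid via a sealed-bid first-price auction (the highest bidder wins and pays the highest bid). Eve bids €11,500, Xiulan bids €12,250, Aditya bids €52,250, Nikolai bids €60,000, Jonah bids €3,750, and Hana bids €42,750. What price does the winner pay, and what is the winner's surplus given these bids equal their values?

Bids in descending order: Nikolai €60,000, then Aditya €52,250, then Hana €42,750, then Xiulan €12,250, then Eve €11,500, then Jonah €3,750.
Nikolai is the highest bidder, so Nikolai wins.
Under the first-price rule, the price is the highest bid: €60,000.
Surplus = €60,000 − €60,000 = €0.

Price €60,000; surplus €0.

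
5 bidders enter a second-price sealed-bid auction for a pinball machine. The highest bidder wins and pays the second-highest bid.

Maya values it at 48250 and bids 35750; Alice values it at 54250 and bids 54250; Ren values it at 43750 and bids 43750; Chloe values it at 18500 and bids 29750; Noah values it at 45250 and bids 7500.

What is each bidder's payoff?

Sorted high to low: Alice 54250; Ren 43750; Maya 35750; Chloe 29750; Noah 7500.
Alice has the top bid and wins; the price is the second-highest bid, 43750.
Alice's payoff = 54250 − 43750 = 10500. All other bidders lose, so their payoff is 0.

Maya 0, Alice 10500, Ren 0, Chloe 0, Noah 0.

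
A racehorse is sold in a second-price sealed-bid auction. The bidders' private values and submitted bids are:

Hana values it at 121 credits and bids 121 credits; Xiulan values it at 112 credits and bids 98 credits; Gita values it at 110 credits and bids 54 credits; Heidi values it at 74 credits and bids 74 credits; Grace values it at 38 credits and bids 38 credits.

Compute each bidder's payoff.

Hana 23 credits, Xiulan 0 credits, Gita 0 credits, Heidi 0 credits, Grace 0 credits.

Bids in descending order: Hana 121 credits; Xiulan 98 credits; Heidi 74 credits; Gita 54 credits; Grace 38 credits.
Hana has the top bid and wins; the price is the second-highest bid, 98 credits.
Hana's payoff = 121 credits − 98 credits = 23 credits. All other bidders lose, so their payoff is 0.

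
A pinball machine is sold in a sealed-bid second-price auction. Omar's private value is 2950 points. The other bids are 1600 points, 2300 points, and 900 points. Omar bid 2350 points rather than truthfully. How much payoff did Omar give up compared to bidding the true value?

0 points

The highest competing bid is 2300 points.
Bidding truthfully at 2950 points: Omar has the top bid, wins, and pays the second-highest bid 2300 points. Payoff = 2950 points − 2300 points = 650 points.
Bidding 2350 points: Omar has the top bid, wins, and pays the second-highest bid 2300 points. Payoff = 2950 points − 2300 points = 650 points.
Regret = truthful payoff − actual payoff = 650 points − 650 points = 0 points.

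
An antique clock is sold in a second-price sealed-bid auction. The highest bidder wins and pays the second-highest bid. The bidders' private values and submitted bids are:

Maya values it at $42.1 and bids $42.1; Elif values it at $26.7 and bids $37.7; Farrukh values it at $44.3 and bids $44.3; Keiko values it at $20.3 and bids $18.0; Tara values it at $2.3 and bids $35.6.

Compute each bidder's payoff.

Bids in descending order: Farrukh $44.3, then Maya $42.1, then Elif $37.7, then Tara $35.6, then Keiko $18.0.
Farrukh has the top bid and wins; the price is the second-highest bid, $42.1.
Farrukh's payoff = $44.3 − $42.1 = $2.2. All other bidders lose, so their payoff is 0.

Maya $0.0, Elif $0.0, Farrukh $2.2, Keiko $0.0, Tara $0.0.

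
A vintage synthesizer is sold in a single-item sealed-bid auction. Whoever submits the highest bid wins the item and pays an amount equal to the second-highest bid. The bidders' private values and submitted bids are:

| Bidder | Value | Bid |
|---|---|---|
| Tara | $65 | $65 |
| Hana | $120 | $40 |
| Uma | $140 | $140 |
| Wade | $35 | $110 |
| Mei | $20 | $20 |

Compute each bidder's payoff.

Tara $0, Hana $0, Uma $30, Wade $0, Mei $0.

Sorted high to low: Uma $140, then Wade $110, then Tara $65, then Hana $40, then Mei $20.
Uma has the top bid and wins; the price is the second-highest bid, $110.
Uma's payoff = $140 − $110 = $30. All other bidders lose, so their payoff is 0.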